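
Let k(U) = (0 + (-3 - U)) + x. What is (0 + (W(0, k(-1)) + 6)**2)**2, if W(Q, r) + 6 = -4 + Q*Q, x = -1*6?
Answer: 256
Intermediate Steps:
x = -6
k(U) = -9 - U (k(U) = (0 + (-3 - U)) - 6 = (-3 - U) - 6 = -9 - U)
W(Q, r) = -10 + Q**2 (W(Q, r) = -6 + (-4 + Q*Q) = -6 + (-4 + Q**2) = -10 + Q**2)
(0 + (W(0, k(-1)) + 6)**2)**2 = (0 + ((-10 + 0**2) + 6)**2)**2 = (0 + ((-10 + 0) + 6)**2)**2 = (0 + (-10 + 6)**2)**2 = (0 + (-4)**2)**2 = (0 + 16)**2 = 16**2 = 256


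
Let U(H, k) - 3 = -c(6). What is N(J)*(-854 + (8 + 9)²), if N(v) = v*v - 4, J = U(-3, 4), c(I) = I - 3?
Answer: 2260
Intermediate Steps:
c(I) = -3 + I
U(H, k) = 0 (U(H, k) = 3 - (-3 + 6) = 3 - 1*3 = 3 - 3 = 0)
J = 0
N(v) = -4 + v² (N(v) = v² - 4 = -4 + v²)
N(J)*(-854 + (8 + 9)²) = (-4 + 0²)*(-854 + (8 + 9)²) = (-4 + 0)*(-854 + 17²) = -4*(-854 + 289) = -4*(-565) = 2260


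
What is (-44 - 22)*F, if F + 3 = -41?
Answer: 2904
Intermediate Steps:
F = -44 (F = -3 - 41 = -44)
(-44 - 22)*F = (-44 - 22)*(-44) = -66*(-44) = 2904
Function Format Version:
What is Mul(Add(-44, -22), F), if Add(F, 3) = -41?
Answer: 2904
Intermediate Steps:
F = -44 (F = Add(-3, -41) = -44)
Mul(Add(-44, -22), F) = Mul(Add(-44, -22), -44) = Mul(-66, -44) = 2904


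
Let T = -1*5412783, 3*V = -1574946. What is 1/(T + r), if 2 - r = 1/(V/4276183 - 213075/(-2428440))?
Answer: -24249306357/131255492415425849 ≈ -1.8475e-7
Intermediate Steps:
V = -524982 (V = (⅓)*(-1574946) = -524982)
r = 740795535682/24249306357 (r = 2 - 1/(-524982/4276183 - 213075/(-2428440)) = 2 - 1/(-524982*1/4276183 - 213075*(-1/2428440)) = 2 - 1/(-524982/4276183 + 14205/161896) = 2 - 1/(-24249306357/692296922968) = 2 - 1*(-692296922968/24249306357) = 2 + 692296922968/24249306357 = 740795535682/24249306357 ≈ 30.549)
T = -5412783
1/(T + r) = 1/(-5412783 + 740795535682/24249306357) = 1/(-131255492415425849/24249306357) = -24249306357/131255492415425849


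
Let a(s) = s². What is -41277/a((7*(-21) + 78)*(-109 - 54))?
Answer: -13759/42165003 ≈ -0.00032631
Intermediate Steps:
-41277/a((7*(-21) + 78)*(-109 - 54)) = -41277*1/((-109 - 54)²*(7*(-21) + 78)²) = -41277*1/(26569*(-147 + 78)²) = -41277/((-69*(-163))²) = -41277/(11247²) = -41277/126495009 = -41277*1/126495009 = -13759/42165003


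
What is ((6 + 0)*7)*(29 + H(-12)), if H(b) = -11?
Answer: 756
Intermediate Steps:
((6 + 0)*7)*(29 + H(-12)) = ((6 + 0)*7)*(29 - 11) = (6*7)*18 = 42*18 = 756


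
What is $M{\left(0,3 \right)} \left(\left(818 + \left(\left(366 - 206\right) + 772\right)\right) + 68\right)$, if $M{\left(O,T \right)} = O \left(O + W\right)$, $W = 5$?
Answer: $0$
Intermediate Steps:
$M{\left(O,T \right)} = O \left(5 + O\right)$ ($M{\left(O,T \right)} = O \left(O + 5\right) = O \left(5 + O\right)$)
$M{\left(0,3 \right)} \left(\left(818 + \left(\left(366 - 206\right) + 772\right)\right) + 68\right) = 0 \left(5 + 0\right) \left(\left(818 + \left(\left(366 - 206\right) + 772\right)\right) + 68\right) = 0 \cdot 5 \left(\left(818 + \left(160 + 772\right)\right) + 68\right) = 0 \left(\left(818 + 932\right) + 68\right) = 0 \left(1750 + 68\right) = 0 \cdot 1818 = 0$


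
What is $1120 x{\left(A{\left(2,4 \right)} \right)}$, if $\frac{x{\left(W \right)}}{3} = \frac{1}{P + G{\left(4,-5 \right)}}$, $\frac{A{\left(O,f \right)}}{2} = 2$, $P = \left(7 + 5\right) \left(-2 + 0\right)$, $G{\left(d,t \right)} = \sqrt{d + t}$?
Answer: $- \frac{80640}{577} - \frac{3360 i}{577} \approx -139.76 - 5.8232 i$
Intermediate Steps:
$P = -24$ ($P = 12 \left(-2\right) = -24$)
$A{\left(O,f \right)} = 4$ ($A{\left(O,f \right)} = 2 \cdot 2 = 4$)
$x{\left(W \right)} = \frac{3 \left(-24 - i\right)}{577}$ ($x{\left(W \right)} = \frac{3}{-24 + \sqrt{4 - 5}} = \frac{3}{-24 + \sqrt{-1}} = \frac{3}{-24 + i} = 3 \frac{-24 - i}{577} = \frac{3 \left(-24 - i\right)}{577}$)
$1120 x{\left(A{\left(2,4 \right)} \right)} = 1120 \left(- \frac{72}{577} - \frac{3 i}{577}\right) = - \frac{80640}{577} - \frac{3360 i}{577}$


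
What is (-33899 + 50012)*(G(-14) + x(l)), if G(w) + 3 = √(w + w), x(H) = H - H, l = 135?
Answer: -48339 + 32226*I*√7 ≈ -48339.0 + 85262.0*I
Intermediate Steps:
x(H) = 0
G(w) = -3 + √2*√w (G(w) = -3 + √(w + w) = -3 + √(2*w) = -3 + √2*√w)
(-33899 + 50012)*(G(-14) + x(l)) = (-33899 + 50012)*((-3 + √2*√(-14)) + 0) = 16113*((-3 + √2*(I*√14)) + 0) = 16113*((-3 + 2*I*√7) + 0) = 16113*(-3 + 2*I*√7) = -48339 + 32226*I*√7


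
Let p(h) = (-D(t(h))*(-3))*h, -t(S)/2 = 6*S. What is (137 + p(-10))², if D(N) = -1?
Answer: 27889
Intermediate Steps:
t(S) = -12*S
p(h) = -3*h (p(h) = (-1*(-1)*(-3))*h = (1*(-3))*h = -3*h)
(137 + p(-10))² = (137 - 3*(-10))² = (137 + 30)² = 167² = 27889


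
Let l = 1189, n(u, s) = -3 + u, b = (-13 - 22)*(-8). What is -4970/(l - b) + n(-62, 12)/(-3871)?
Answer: -19179785/3518739 ≈ -5.4508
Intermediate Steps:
b = 280 (b = -35*(-8) = 280)
-4970/(l - b) + n(-62, 12)/(-3871) = -4970/(1189 - 1*280) + (-3 - 62)/(-3871) = -4970/(1189 - 280) - 65*(-1/3871) = -4970/909 + 65/3871 = -19179785/3518739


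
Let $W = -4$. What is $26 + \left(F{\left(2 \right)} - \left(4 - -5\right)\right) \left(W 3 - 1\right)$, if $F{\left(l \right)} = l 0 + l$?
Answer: $117$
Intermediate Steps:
$F{\left(l \right)} = l$ ($F{\left(l \right)} = 0 + l = l$)
$26 + \left(F{\left(2 \right)} - \left(4 - -5\right)\right) \left(W 3 - 1\right) = 26 + \left(2 - \left(4 - -5\right)\right) \left(\left(-4\right) 3 - 1\right) = 26 + \left(2 - \left(4 + 5\right)\right) \left(-12 - 1\right) = 26 + \left(2 - 9\right) \left(-13\right) = 26 - -91 = 26 + 91 = 117$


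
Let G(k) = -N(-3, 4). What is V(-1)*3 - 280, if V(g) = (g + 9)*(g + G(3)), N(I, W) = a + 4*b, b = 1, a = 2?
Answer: -448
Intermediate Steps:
N(I, W) = 6 (N(I, W) = 2 + 4*1 = 2 + 4 = 6)
G(k) = -6 (G(k) = -1*6 = -6)
V(g) = (-6 + g)*(9 + g) (V(g) = (g + 9)*(g - 6) = (9 + g)*(-6 + g) = (-6 + g)*(9 + g))
V(-1)*3 - 280 = (-54 + (-1)² + 3*(-1))*3 - 280 = (-54 + 1 - 3)*3 - 280 = -56*3 - 280 = -168 - 280 = -448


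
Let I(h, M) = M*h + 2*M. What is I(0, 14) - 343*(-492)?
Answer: 168784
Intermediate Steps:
I(h, M) = 2*M + M*h
I(0, 14) - 343*(-492) = 14*(2 + 0) - 343*(-492) = 14*2 + 168756 = 28 + 168756 = 168784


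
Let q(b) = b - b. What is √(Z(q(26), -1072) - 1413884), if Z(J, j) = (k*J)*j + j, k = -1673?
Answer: 2*I*√353739 ≈ 1189.5*I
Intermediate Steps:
q(b) = 0
Z(J, j) = j - 1673*J*j (Z(J, j) = (-1673*J)*j + j = -1673*J*j + j = j - 1673*J*j)
√(Z(q(26), -1072) - 1413884) = √(-1072*(1 - 1673*0) - 1413884) = √(-1072*(1 + 0) - 1413884) = √(-1072*1 - 1413884) = √(-1072 - 1413884) = √(-1414956) = 2*I*√353739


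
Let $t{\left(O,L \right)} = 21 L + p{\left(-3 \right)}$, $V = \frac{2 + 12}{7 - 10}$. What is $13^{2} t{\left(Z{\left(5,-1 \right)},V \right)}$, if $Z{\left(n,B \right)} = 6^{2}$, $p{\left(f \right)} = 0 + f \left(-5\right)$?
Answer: $-14027$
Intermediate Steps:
$p{\left(f \right)} = - 5 f$ ($p{\left(f \right)} = 0 - 5 f = - 5 f$)
$V = - \frac{14}{3}$ ($V = \frac{14}{-3} = 14 \left(- \frac{1}{3}\right) = - \frac{14}{3} \approx -4.6667$)
$Z{\left(n,B \right)} = 36$
$t{\left(O,L \right)} = 15 + 21 L$ ($t{\left(O,L \right)} = 21 L - -15 = 21 L + 15 = 15 + 21 L$)
$13^{2} t{\left(Z{\left(5,-1 \right)},V \right)} = 13^{2} \left(15 + 21 \left(- \frac{14}{3}\right)\right) = 169 \left(15 - 98\right) = 169 \left(-83\right) = -14027$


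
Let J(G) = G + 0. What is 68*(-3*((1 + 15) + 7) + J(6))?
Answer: -4284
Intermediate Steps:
J(G) = G
68*(-3*((1 + 15) + 7) + J(6)) = 68*(-3*((1 + 15) + 7) + 6) = 68*(-3*(16 + 7) + 6) = 68*(-3*23 + 6) = 68*(-69 + 6) = 68*(-63) = -4284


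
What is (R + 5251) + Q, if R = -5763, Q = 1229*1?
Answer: 717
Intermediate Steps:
Q = 1229
(R + 5251) + Q = (-5763 + 5251) + 1229 = -512 + 1229 = 717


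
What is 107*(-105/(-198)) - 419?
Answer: -23909/66 ≈ -362.26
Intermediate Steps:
107*(-105/(-198)) - 419 = 107*(-105*(-1/198)) - 419 = 107*(35/66) - 419 = 3745/66 - 419 = -23909/66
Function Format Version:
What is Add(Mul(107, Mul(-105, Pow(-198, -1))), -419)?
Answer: Rational(-23909, 66) ≈ -362.26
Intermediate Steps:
Add(Mul(107, Mul(-105, Pow(-198, -1))), -419) = Add(Mul(107, Mul(-105, Rational(-1, 198))), -419) = Add(Mul(107, Rational(35, 66)), -419) = Add(Rational(3745, 66), -419) = Rational(-23909, 66)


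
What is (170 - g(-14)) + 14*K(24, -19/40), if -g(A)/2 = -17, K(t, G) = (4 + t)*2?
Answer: 920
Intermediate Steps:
K(t, G) = 8 + 2*t
g(A) = 34 (g(A) = -2*(-17) = 34)
(170 - g(-14)) + 14*K(24, -19/40) = (170 - 1*34) + 14*(8 + 2*24) = (170 - 34) + 14*(8 + 48) = 136 + 14*56 = 136 + 784 = 920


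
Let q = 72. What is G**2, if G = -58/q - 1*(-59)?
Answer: 4389025/1296 ≈ 3386.6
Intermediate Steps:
G = 2095/36 (G = -58/72 - 1*(-59) = -58*1/72 + 59 = -29/36 + 59 = 2095/36 ≈ 58.194)
G**2 = (2095/36)**2 = 4389025/1296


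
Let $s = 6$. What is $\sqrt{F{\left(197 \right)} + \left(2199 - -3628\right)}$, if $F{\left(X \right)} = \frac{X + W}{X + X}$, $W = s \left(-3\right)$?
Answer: $\frac{3 \sqrt{100514522}}{394} \approx 76.338$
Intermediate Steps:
$W = -18$ ($W = 6 \left(-3\right) = -18$)
$F{\left(X \right)} = \frac{-18 + X}{2 X}$ ($F{\left(X \right)} = \frac{X - 18}{X + X} = \frac{-18 + X}{2 X}$)
$\sqrt{F{\left(197 \right)} + \left(2199 - -3628\right)} = \sqrt{\frac{-18 + 197}{2 \cdot 197} + \left(2199 - -3628\right)} = \sqrt{\frac{1}{2} \cdot \frac{1}{197} \cdot 179 + \left(2199 + 3628\right)} = \sqrt{\frac{179}{394} + 5827} = \sqrt{\frac{2296017}{394}} = \frac{3 \sqrt{100514522}}{394}$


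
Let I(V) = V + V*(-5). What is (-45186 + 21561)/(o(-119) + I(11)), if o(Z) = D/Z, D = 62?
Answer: 937125/1766 ≈ 530.65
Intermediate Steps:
o(Z) = 62/Z
I(V) = -4*V (I(V) = V - 5*V = -4*V)
(-45186 + 21561)/(o(-119) + I(11)) = (-45186 + 21561)/(62/(-119) - 4*11) = -23625/(62*(-1/119) - 44) = -23625/(-62/119 - 44) = -23625/(-5298/119) = -23625*(-119/5298) = 937125/1766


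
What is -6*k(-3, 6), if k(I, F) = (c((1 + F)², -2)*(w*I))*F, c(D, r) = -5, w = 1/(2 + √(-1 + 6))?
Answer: 1080 - 540*√5 ≈ -127.48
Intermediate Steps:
w = 1/(2 + √5) ≈ 0.23607
k(I, F) = -5*F*I*(-2 + √5) (k(I, F) = (-5*(-2 + √5)*I)*F = (-5*I*(-2 + √5))*F = -5*F*I*(-2 + √5))
-6*k(-3, 6) = -30*6*(-3)*(2 - √5) = -6*(-180 + 90*√5) = 1080 - 540*√5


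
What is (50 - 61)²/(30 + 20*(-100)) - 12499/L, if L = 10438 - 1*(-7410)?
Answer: -13391319/17580280 ≈ -0.76172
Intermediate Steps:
L = 17848 (L = 10438 + 7410 = 17848)
(50 - 61)²/(30 + 20*(-100)) - 12499/L = (50 - 61)²/(30 + 20*(-100)) - 12499/17848 = (-11)²/(30 - 2000) - 12499*1/17848 = 121/(-1970) - 12499/17848 = 121*(-1/1970) - 12499/17848 = -121/1970 - 12499/17848 = -13391319/17580280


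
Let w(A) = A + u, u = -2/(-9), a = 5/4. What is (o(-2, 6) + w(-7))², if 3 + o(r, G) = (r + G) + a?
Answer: 26569/1296 ≈ 20.501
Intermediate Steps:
a = 5/4 (a = 5*(¼) = 5/4 ≈ 1.2500)
u = 2/9 (u = -2*(-⅑) = 2/9 ≈ 0.22222)
w(A) = 2/9 + A (w(A) = A + 2/9 = 2/9 + A)
o(r, G) = -7/4 + G + r (o(r, G) = -3 + ((r + G) + 5/4) = -3 + ((G + r) + 5/4) = -3 + (5/4 + G + r) = -7/4 + G + r)
(o(-2, 6) + w(-7))² = ((-7/4 + 6 - 2) + (2/9 - 7))² = (9/4 - 61/9)² = (-163/36)² = 26569/1296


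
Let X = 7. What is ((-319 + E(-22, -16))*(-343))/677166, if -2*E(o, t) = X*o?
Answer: 5929/48369 ≈ 0.12258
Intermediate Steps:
E(o, t) = -7*o/2
((-319 + E(-22, -16))*(-343))/677166 = ((-319 - 7/2*(-22))*(-343))/677166 = ((-319 + 77)*(-343))*(1/677166) = -242*(-343)*(1/677166) = 83006*(1/677166) = 5929/48369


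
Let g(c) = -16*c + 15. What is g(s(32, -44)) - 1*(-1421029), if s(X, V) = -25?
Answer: 1421444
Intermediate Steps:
g(c) = 15 - 16*c
g(s(32, -44)) - 1*(-1421029) = (15 - 16*(-25)) - 1*(-1421029) = (15 + 400) + 1421029 = 415 + 1421029 = 1421444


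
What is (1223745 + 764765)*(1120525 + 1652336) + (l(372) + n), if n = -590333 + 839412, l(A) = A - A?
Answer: 5513862076189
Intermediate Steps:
l(A) = 0
n = 249079
(1223745 + 764765)*(1120525 + 1652336) + (l(372) + n) = (1223745 + 764765)*(1120525 + 1652336) + (0 + 249079) = 1988510*2772861 + 249079 = 5513861827110 + 249079 = 5513862076189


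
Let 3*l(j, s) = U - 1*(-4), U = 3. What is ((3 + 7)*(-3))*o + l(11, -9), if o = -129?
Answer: 11617/3 ≈ 3872.3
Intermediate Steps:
l(j, s) = 7/3 (l(j, s) = (3 - 1*(-4))/3 = (3 + 4)/3 = (⅓)*7 = 7/3)
((3 + 7)*(-3))*o + l(11, -9) = ((3 + 7)*(-3))*(-129) + 7/3 = (10*(-3))*(-129) + 7/3 = -30*(-129) + 7/3 = 3870 + 7/3 = 11617/3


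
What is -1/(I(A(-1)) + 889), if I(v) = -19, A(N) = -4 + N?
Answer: -1/870 ≈ -0.0011494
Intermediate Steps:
-1/(I(A(-1)) + 889) = -1/(-19 + 889) = -1/870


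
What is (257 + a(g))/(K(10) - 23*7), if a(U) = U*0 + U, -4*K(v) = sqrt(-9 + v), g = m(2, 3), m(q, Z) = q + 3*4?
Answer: -1084/645 ≈ -1.6806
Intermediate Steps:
m(q, Z) = 12 + q (m(q, Z) = q + 12 = 12 + q)
g = 14 (g = 12 + 2 = 14)
K(v) = -sqrt(-9 + v)/4
a(U) = U (a(U) = 0 + U = U)
(257 + a(g))/(K(10) - 23*7) = (257 + 14)/(-sqrt(-9 + 10)/4 - 23*7) = 271/(-sqrt(1)/4 - 161) = 271/(-1/4*1 - 161) = 271/(-1/4 - 161) = 271/(-645/4) = 271*(-4/645) = -1084/645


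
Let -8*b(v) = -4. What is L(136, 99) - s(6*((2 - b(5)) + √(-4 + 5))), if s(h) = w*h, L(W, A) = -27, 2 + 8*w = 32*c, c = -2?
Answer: 387/4 ≈ 96.750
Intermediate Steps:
b(v) = ½ (b(v) = -⅛*(-4) = ½)
w = -33/4 (w = -¼ + (32*(-2))/8 = -¼ + (⅛)*(-64) = -¼ - 8 = -33/4 ≈ -8.2500)
s(h) = -33*h/4
L(136, 99) - s(6*((2 - b(5)) + √(-4 + 5))) = -27 - (-33)*6*((2 - 1*½) + √(-4 + 5))/4 = -27 - (-33)*6*((2 - ½) + √1)/4 = -27 - (-33)*6*(3/2 + 1)/4 = -27 - (-33)*6*(5/2)/4 = -27 - (-33)*15/4 = -27 - 1*(-495/4) = -27 + 495/4 = 387/4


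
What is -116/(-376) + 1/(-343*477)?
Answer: 4744625/15379434 ≈ 0.30850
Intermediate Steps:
-116/(-376) + 1/(-343*477) = -116*(-1/376) - 1/343*1/477 = 29/94 - 1/163611 = 4744625/15379434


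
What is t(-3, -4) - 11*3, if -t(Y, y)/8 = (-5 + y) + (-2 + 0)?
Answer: 55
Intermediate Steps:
t(Y, y) = 56 - 8*y (t(Y, y) = -8*((-5 + y) + (-2 + 0)) = -8*((-5 + y) - 2) = -8*(-7 + y) = 56 - 8*y)
t(-3, -4) - 11*3 = (56 - 8*(-4)) - 11*3 = (56 + 32) - 33 = 88 - 33 = 55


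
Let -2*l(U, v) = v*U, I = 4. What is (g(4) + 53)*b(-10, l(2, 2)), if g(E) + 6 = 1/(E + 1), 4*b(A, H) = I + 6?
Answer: 118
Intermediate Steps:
l(U, v) = -U*v/2 (l(U, v) = -v*U/2 = -U*v/2)
b(A, H) = 5/2 (b(A, H) = (4 + 6)/4 = (1/4)*10 = 5/2)
g(E) = -6 + 1/(1 + E) (g(E) = -6 + 1/(E + 1) = -6 + 1/(1 + E))
(g(4) + 53)*b(-10, l(2, 2)) = ((-5 - 6*4)/(1 + 4) + 53)*(5/2) = ((-5 - 24)/5 + 53)*(5/2) = ((1/5)*(-29) + 53)*(5/2) = (-29/5 + 53)*(5/2) = (236/5)*(5/2) = 118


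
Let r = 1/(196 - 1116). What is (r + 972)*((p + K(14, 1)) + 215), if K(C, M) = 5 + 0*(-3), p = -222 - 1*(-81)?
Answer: 70644881/920 ≈ 76788.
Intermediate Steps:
p = -141 (p = -222 + 81 = -141)
r = -1/920 (r = 1/(-920) = -1/920 ≈ -0.0010870)
K(C, M) = 5 (K(C, M) = 5 + 0 = 5)
(r + 972)*((p + K(14, 1)) + 215) = (-1/920 + 972)*((-141 + 5) + 215) = 894239*(-136 + 215)/920 = (894239/920)*79 = 70644881/920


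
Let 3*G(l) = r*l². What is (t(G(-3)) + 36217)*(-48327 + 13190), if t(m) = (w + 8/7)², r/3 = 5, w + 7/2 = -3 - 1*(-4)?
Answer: -249433803341/196 ≈ -1.2726e+9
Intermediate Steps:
w = -5/2 (w = -7/2 + (-3 - 1*(-4)) = -7/2 + (-3 + 4) = -7/2 + 1 = -5/2 ≈ -2.5000)
r = 15 (r = 3*5 = 15)
G(l) = 5*l² (G(l) = (15*l²)/3 = 5*l²)
t(m) = 361/196 (t(m) = (-5/2 + 8/7)² = (-19/14)² = 361/196)
(t(G(-3)) + 36217)*(-48327 + 13190) = (361/196 + 36217)*(-48327 + 13190) = (7098893/196)*(-35137) = -249433803341/196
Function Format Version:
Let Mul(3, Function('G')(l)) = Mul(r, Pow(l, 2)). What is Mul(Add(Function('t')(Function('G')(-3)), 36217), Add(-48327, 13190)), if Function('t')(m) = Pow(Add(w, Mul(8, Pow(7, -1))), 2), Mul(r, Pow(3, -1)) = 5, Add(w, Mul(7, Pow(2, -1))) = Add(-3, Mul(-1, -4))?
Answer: Rational(-249433803341, 196) ≈ -1.2726e+9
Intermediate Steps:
w = Rational(-5, 2) (w = Add(Rational(-7, 2), Add(-3, Mul(-1, -4))) = Add(Rational(-7, 2), Add(-3, 4)) = Add(Rational(-7, 2), 1) = Rational(-5, 2) ≈ -2.5000)
r = 15 (r = Mul(3, 5) = 15)
Function('G')(l) = Mul(5, Pow(l, 2)) (Function('G')(l) = Mul(Rational(1, 3), Mul(15, Pow(l, 2))) = Mul(5, Pow(l, 2)))
Function('t')(m) = Rational(361, 196) (Function('t')(m) = Pow(Add(Rational(-5, 2), Mul(8, Pow(7, -1))), 2) = Pow(Add(Rational(-5, 2), Mul(8, Rational(1, 7))), 2) = Pow(Add(Rational(-5, 2), Rational(8, 7)), 2) = Pow(Rational(-19, 14), 2) = Rational(361, 196))
Mul(Add(Function('t')(Function('G')(-3)), 36217), Add(-48327, 13190)) = Mul(Add(Rational(361, 196), 36217), Add(-48327, 13190)) = Mul(Rational(7098893, 196), -35137) = Rational(-249433803341, 196)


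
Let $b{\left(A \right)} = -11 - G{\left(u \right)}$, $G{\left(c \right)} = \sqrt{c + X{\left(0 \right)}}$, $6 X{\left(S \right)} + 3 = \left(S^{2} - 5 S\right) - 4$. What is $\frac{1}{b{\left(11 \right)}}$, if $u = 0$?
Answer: $- \frac{66}{733} + \frac{i \sqrt{42}}{733} \approx -0.090041 + 0.0088414 i$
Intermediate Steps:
$X{\left(S \right)} = - \frac{7}{6} - \frac{5 S}{6} + \frac{S^{2}}{6}$ ($X{\left(S \right)} = - \frac{1}{2} + \frac{\left(S^{2} - 5 S\right) - 4}{6} = - \frac{1}{2} + \frac{-4 + S^{2} - 5 S}{6} = - \frac{1}{2} - \left(\frac{2}{3} - \frac{S^{2}}{6} + \frac{5 S}{6}\right) = - \frac{7}{6} - \frac{5 S}{6} + \frac{S^{2}}{6}$)
$G{\left(c \right)} = \sqrt{- \frac{7}{6} + c}$ ($G{\left(c \right)} = \sqrt{c - \left(\frac{7}{6} - \frac{0^{2}}{6}\right)} = \sqrt{c + \left(- \frac{7}{6} + 0 + \frac{1}{6} \cdot 0\right)} = \sqrt{c + \left(- \frac{7}{6} + 0 + 0\right)} = \sqrt{c - \frac{7}{6}} = \sqrt{- \frac{7}{6} + c}$)
$b{\left(A \right)} = -11 - \frac{i \sqrt{42}}{6}$ ($b{\left(A \right)} = -11 - \frac{\sqrt{-42 + 36 \cdot 0}}{6} = -11 - \frac{\sqrt{-42 + 0}}{6} = -11 - \frac{\sqrt{-42}}{6} = -11 - \frac{i \sqrt{42}}{6}$)
$\frac{1}{b{\left(11 \right)}} = \frac{1}{-11 - \frac{i \sqrt{42}}{6}}$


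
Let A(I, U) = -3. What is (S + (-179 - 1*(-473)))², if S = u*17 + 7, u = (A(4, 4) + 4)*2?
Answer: 112225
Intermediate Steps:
u = 2 (u = (-3 + 4)*2 = 1*2 = 2)
S = 41 (S = 2*17 + 7 = 34 + 7 = 41)
(S + (-179 - 1*(-473)))² = (41 + (-179 - 1*(-473)))² = (41 + (-179 + 473))² = (41 + 294)² = 335² = 112225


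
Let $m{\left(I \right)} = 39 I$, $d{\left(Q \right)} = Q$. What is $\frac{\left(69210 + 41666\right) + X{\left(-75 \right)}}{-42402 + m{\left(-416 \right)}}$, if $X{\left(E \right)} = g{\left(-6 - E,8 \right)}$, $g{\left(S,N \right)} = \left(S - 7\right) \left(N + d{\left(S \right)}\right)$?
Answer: $- \frac{6425}{3257} \approx -1.9727$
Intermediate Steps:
$g{\left(S,N \right)} = \left(-7 + S\right) \left(N + S\right)$ ($g{\left(S,N \right)} = \left(S - 7\right) \left(N + S\right) = \left(-7 + S\right) \left(N + S\right)$)
$X{\left(E \right)} = -62 + \left(-6 - E\right)^{2} - E$ ($X{\left(E \right)} = \left(-6 - E\right)^{2} - 56 - 7 \left(-6 - E\right) + 8 \left(-6 - E\right) = \left(-6 - E\right)^{2} - 56 + \left(42 + 7 E\right) - \left(48 + 8 E\right) = -62 + \left(-6 - E\right)^{2} - E$)
$\frac{\left(69210 + 41666\right) + X{\left(-75 \right)}}{-42402 + m{\left(-416 \right)}} = \frac{\left(69210 + 41666\right) - \left(-13 - \left(6 - 75\right)^{2}\right)}{-42402 + 39 \left(-416\right)} = \frac{110876 + \left(-62 + \left(-69\right)^{2} + 75\right)}{-42402 - 16224} = \frac{110876 + \left(-62 + 4761 + 75\right)}{-58626} = \left(110876 + 4774\right) \left(- \frac{1}{58626}\right) = 115650 \left(- \frac{1}{58626}\right) = - \frac{6425}{3257}$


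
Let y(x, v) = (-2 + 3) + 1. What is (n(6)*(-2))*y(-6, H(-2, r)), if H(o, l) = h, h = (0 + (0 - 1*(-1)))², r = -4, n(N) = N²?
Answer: -144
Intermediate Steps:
h = 1 (h = (0 + (0 + 1))² = (0 + 1)² = 1² = 1)
H(o, l) = 1
y(x, v) = 2 (y(x, v) = 1 + 1 = 2)
(n(6)*(-2))*y(-6, H(-2, r)) = (6²*(-2))*2 = (36*(-2))*2 = -72*2 = -144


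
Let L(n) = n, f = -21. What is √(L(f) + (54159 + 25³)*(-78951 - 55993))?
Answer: I*√9416932117 ≈ 97041.0*I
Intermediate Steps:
√(L(f) + (54159 + 25³)*(-78951 - 55993)) = √(-21 + (54159 + 25³)*(-78951 - 55993)) = √(-21 + (54159 + 15625)*(-134944)) = √(-21 + 69784*(-134944)) = √(-21 - 9416932096) = √(-9416932117) = I*√9416932117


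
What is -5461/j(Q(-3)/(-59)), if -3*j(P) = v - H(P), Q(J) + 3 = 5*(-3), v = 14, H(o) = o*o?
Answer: 57029223/48410 ≈ 1178.0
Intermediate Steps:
H(o) = o²
Q(J) = -18 (Q(J) = -3 + 5*(-3) = -3 - 15 = -18)
j(P) = -14/3 + P²/3 (j(P) = -(14 - P²)/3 = -14/3 + P²/3)
-5461/j(Q(-3)/(-59)) = -5461/(-14/3 + (-18/(-59))²/3) = -5461/(-14/3 + (-18*(-1/59))²/3) = -5461/(-14/3 + (18/59)²/3) = -5461/(-14/3 + (⅓)*(324/3481)) = -5461/(-14/3 + 108/3481) = -5461/(-48410/10443) = -5461*(-10443/48410) = 57029223/48410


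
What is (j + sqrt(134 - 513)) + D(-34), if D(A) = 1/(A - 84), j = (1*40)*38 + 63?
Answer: 186793/118 + I*sqrt(379) ≈ 1583.0 + 19.468*I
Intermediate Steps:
j = 1583 (j = 40*38 + 63 = 1520 + 63 = 1583)
D(A) = 1/(-84 + A)
(j + sqrt(134 - 513)) + D(-34) = (1583 + sqrt(134 - 513)) + 1/(-84 - 34) = (1583 + sqrt(-379)) + 1/(-118) = (1583 + I*sqrt(379)) - 1/118 = 186793/118 + I*sqrt(379)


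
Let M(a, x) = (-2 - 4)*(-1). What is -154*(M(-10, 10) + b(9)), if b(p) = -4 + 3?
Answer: -770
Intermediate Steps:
b(p) = -1
M(a, x) = 6 (M(a, x) = -6*(-1) = 6)
-154*(M(-10, 10) + b(9)) = -154*(6 - 1) = -154*5 = -770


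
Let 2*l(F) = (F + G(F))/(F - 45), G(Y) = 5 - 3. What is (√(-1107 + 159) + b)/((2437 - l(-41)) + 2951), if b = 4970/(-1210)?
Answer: -85484/112130337 + 344*I*√237/926697 ≈ -0.00076236 + 0.0057147*I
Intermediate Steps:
G(Y) = 2
l(F) = (2 + F)/(2*(-45 + F)) (l(F) = ((F + 2)/(F - 45))/2 = ((2 + F)/(-45 + F))/2 = (2 + F)/(2*(-45 + F)))
b = -497/121 (b = 4970*(-1/1210) = -497/121 ≈ -4.1074)
(√(-1107 + 159) + b)/((2437 - l(-41)) + 2951) = (√(-1107 + 159) - 497/121)/((2437 - (2 - 41)/(2*(-45 - 41))) + 2951) = (√(-948) - 497/121)/((2437 - (-39)/(2*(-86))) + 2951) = (2*I*√237 - 497/121)/((2437 - (-1)*(-39)/(2*86)) + 2951) = (-497/121 + 2*I*√237)/((2437 - 1*39/172) + 2951) = (-497/121 + 2*I*√237)/((2437 - 39/172) + 2951) = (-497/121 + 2*I*√237)/(419125/172 + 2951) = (-497/121 + 2*I*√237)/(926697/172) = (-497/121 + 2*I*√237)*(172/926697) = -85484/112130337 + 344*I*√237/926697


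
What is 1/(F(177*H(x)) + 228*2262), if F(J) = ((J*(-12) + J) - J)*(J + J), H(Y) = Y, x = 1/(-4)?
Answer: 2/937485 ≈ 2.1334e-6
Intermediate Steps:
x = -¼ ≈ -0.25000
F(J) = -24*J² (F(J) = ((-12*J + J) - J)*(2*J) = (-11*J - J)*(2*J) = (-12*J)*(2*J) = -24*J²)
1/(F(177*H(x)) + 228*2262) = 1/(-24*(177*(-¼))² + 228*2262) = 1/(-24*(-177/4)² + 515736) = 1/(-24*31329/16 + 515736) = 1/(-93987/2 + 515736) = 1/(937485/2) = 2/937485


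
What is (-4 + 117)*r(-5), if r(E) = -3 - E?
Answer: 226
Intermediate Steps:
(-4 + 117)*r(-5) = (-4 + 117)*(-3 - 1*(-5)) = 113*(-3 + 5) = 113*2 = 226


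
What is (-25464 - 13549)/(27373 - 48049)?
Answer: 39013/20676 ≈ 1.8869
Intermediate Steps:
(-25464 - 13549)/(27373 - 48049) = -39013/(-20676) = -39013*(-1/20676) = 39013/20676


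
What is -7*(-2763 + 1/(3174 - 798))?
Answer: 45954209/2376 ≈ 19341.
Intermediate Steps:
-7*(-2763 + 1/(3174 - 798)) = -7*(-2763 + 1/2376) = -7*(-6564887/2376) = 45954209/2376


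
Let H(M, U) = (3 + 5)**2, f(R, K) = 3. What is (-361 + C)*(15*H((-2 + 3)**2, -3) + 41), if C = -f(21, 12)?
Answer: -364364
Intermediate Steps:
C = -3 (C = -1*3 = -3)
H(M, U) = 64 (H(M, U) = 8**2 = 64)
(-361 + C)*(15*H((-2 + 3)**2, -3) + 41) = (-361 - 3)*(15*64 + 41) = -364*(960 + 41) = -364*1001 = -364364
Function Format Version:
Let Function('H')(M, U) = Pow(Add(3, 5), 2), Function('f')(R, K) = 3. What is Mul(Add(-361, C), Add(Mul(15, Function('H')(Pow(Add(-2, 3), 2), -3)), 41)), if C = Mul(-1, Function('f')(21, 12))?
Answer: -364364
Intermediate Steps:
C = -3 (C = Mul(-1, 3) = -3)
Function('H')(M, U) = 64 (Function('H')(M, U) = Pow(8, 2) = 64)
Mul(Add(-361, C), Add(Mul(15, Function('H')(Pow(Add(-2, 3), 2), -3)), 41)) = Mul(Add(-361, -3), Add(Mul(15, 64), 41)) = Mul(-364, Add(960, 41)) = Mul(-364, 1001) = -364364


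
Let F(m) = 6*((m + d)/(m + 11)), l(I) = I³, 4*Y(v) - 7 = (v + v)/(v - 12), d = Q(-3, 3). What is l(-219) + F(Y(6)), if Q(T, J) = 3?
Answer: -514669389/49 ≈ -1.0503e+7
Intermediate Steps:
d = 3
Y(v) = 7/4 + v/(2*(-12 + v)) (Y(v) = 7/4 + ((v + v)/(v - 12))/4 = 7/4 + ((2*v)/(-12 + v))/4 = 7/4 + (2*v/(-12 + v))/4 = 7/4 + v/(2*(-12 + v)))
F(m) = 6*(3 + m)/(11 + m) (F(m) = 6*((m + 3)/(m + 11)) = 6*((3 + m)/(11 + m)) = 6*(3 + m)/(11 + m))
l(-219) + F(Y(6)) = (-219)³ + 6*(3 + 3*(-28 + 3*6)/(4*(-12 + 6)))/(11 + 3*(-28 + 3*6)/(4*(-12 + 6))) = -10503459 + 6*(3 + (¾)*(-28 + 18)/(-6))/(11 + (¾)*(-28 + 18)/(-6)) = -10503459 + 6*(3 + (¾)*(-⅙)*(-10))/(11 + (¾)*(-⅙)*(-10)) = -10503459 + 6*(3 + 5/4)/(11 + 5/4) = -10503459 + 6*(17/4)/(49/4) = -10503459 + 6*(4/49)*(17/4) = -10503459 + 102/49 = -514669389/49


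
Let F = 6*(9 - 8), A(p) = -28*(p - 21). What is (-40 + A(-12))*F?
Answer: 5304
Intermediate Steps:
A(p) = 588 - 28*p (A(p) = -28*(-21 + p) = 588 - 28*p)
F = 6 (F = 6*1 = 6)
(-40 + A(-12))*F = (-40 + (588 - 28*(-12)))*6 = (-40 + (588 + 336))*6 = (-40 + 924)*6 = 884*6 = 5304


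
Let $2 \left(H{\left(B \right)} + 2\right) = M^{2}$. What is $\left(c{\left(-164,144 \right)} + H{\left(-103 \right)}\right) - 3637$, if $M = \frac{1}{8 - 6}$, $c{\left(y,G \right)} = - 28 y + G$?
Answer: $\frac{8777}{8} \approx 1097.1$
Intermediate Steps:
$c{\left(y,G \right)} = G - 28 y$
$M = \frac{1}{2} \approx 0.5$
$H{\left(B \right)} = - \frac{15}{8}$ ($H{\left(B \right)} = -2 + \frac{1}{2 \cdot 4} = -2 + \frac{1}{2} \cdot \frac{1}{4} = -2 + \frac{1}{8} = - \frac{15}{8}$)
$\left(c{\left(-164,144 \right)} + H{\left(-103 \right)}\right) - 3637 = \left(\left(144 - -4592\right) - \frac{15}{8}\right) - 3637 = \left(\left(144 + 4592\right) - \frac{15}{8}\right) - 3637 = \left(4736 - \frac{15}{8}\right) - 3637 = \frac{37873}{8} - 3637 = \frac{8777}{8}$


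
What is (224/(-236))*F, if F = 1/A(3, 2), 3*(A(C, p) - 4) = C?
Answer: -56/295 ≈ -0.18983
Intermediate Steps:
A(C, p) = 4 + C/3
F = 1/5 (F = 1/(4 + (1/3)*3) = 1/(4 + 1) = 1/5 ≈ 0.20000)
(224/(-236))*F = (224/(-236))*(1/5) = (224*(-1/236))*(1/5) = -56/59*1/5 = -56/295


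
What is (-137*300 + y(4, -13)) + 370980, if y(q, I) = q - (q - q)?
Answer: 329884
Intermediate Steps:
y(q, I) = q (y(q, I) = q - 1*0 = q + 0 = q)
(-137*300 + y(4, -13)) + 370980 = (-137*300 + 4) + 370980 = (-41100 + 4) + 370980 = -41096 + 370980 = 329884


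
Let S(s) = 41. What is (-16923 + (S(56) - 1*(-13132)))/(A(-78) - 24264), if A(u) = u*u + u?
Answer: 625/3043 ≈ 0.20539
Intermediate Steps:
A(u) = u + u² (A(u) = u² + u = u + u²)
(-16923 + (S(56) - 1*(-13132)))/(A(-78) - 24264) = (-16923 + (41 - 1*(-13132)))/(-78*(1 - 78) - 24264) = (-16923 + (41 + 13132))/(-78*(-77) - 24264) = (-16923 + 13173)/(6006 - 24264) = -3750/(-18258) = -3750*(-1/18258) = 625/3043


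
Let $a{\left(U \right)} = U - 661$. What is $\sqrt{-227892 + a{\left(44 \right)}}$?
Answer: $i \sqrt{228509} \approx 478.03 i$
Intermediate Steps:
$a{\left(U \right)} = -661 + U$
$\sqrt{-227892 + a{\left(44 \right)}} = \sqrt{-227892 + \left(-661 + 44\right)} = \sqrt{-227892 - 617} = \sqrt{-228509} = i \sqrt{228509}$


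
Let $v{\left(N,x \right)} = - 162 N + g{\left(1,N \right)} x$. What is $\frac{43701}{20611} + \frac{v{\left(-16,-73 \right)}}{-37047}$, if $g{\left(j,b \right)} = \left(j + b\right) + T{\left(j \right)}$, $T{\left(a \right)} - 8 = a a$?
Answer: $\frac{518846539}{254525239} \approx 2.0385$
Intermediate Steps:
$T{\left(a \right)} = 8 + a^{2}$ ($T{\left(a \right)} = 8 + a a = 8 + a^{2}$)
$g{\left(j,b \right)} = 8 + b + j + j^{2}$ ($g{\left(j,b \right)} = \left(j + b\right) + \left(8 + j^{2}\right) = \left(b + j\right) + \left(8 + j^{2}\right) = 8 + b + j + j^{2}$)
$v{\left(N,x \right)} = - 162 N + x \left(10 + N\right)$ ($v{\left(N,x \right)} = - 162 N + \left(8 + N + 1 + 1^{2}\right) x = - 162 N + \left(8 + N + 1 + 1\right) x = - 162 N + \left(10 + N\right) x = - 162 N + x \left(10 + N\right)$)
$\frac{43701}{20611} + \frac{v{\left(-16,-73 \right)}}{-37047} = \frac{43701}{20611} + \frac{\left(-162\right) \left(-16\right) - 73 \left(10 - 16\right)}{-37047} = 43701 \cdot \frac{1}{20611} + \left(2592 - -438\right) \left(- \frac{1}{37047}\right) = \frac{43701}{20611} + \left(2592 + 438\right) \left(- \frac{1}{37047}\right) = \frac{43701}{20611} + 3030 \left(- \frac{1}{37047}\right) = \frac{43701}{20611} - \frac{1010}{12349} = \frac{518846539}{254525239}$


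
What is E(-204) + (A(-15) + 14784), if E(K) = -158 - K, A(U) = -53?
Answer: 14777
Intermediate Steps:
E(-204) + (A(-15) + 14784) = (-158 - 1*(-204)) + (-53 + 14784) = (-158 + 204) + 14731 = 46 + 14731 = 14777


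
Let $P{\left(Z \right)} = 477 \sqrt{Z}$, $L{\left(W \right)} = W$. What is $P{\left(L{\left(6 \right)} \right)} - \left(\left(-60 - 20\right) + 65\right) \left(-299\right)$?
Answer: $-4485 + 477 \sqrt{6} \approx -3316.6$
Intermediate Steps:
$P{\left(L{\left(6 \right)} \right)} - \left(\left(-60 - 20\right) + 65\right) \left(-299\right) = 477 \sqrt{6} - \left(\left(-60 - 20\right) + 65\right) \left(-299\right) = 477 \sqrt{6} - \left(-80 + 65\right) \left(-299\right) = 477 \sqrt{6} - \left(-15\right) \left(-299\right) = 477 \sqrt{6} - 4485 = -4485 + 477 \sqrt{6}$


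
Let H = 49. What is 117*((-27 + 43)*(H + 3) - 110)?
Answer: 84474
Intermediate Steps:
117*((-27 + 43)*(H + 3) - 110) = 117*((-27 + 43)*(49 + 3) - 110) = 117*(16*52 - 110) = 117*(832 - 110) = 117*722 = 84474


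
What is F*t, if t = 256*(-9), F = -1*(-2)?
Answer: -4608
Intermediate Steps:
F = 2
t = -2304
F*t = 2*(-2304) = -4608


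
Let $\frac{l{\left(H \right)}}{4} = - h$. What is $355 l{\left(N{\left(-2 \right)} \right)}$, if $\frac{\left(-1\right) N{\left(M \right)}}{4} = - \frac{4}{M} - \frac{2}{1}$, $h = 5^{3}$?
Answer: $-177500$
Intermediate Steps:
$h = 125$
$N{\left(M \right)} = 8 + \frac{16}{M}$ ($N{\left(M \right)} = - 4 \left(- \frac{4}{M} - \frac{2}{1}\right) = - 4 \left(- \frac{4}{M} - 2\right) = - 4 \left(-2 - \frac{4}{M}\right) = 8 + \frac{16}{M}$)
$l{\left(H \right)} = -500$ ($l{\left(H \right)} = 4 \left(\left(-1\right) 125\right) = 4 \left(-125\right) = -500$)
$355 l{\left(N{\left(-2 \right)} \right)} = 355 \left(-500\right) = -177500$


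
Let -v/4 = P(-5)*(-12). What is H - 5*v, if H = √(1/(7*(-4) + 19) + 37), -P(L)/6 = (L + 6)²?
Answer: 1440 + 2*√83/3 ≈ 1446.1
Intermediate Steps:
P(L) = -6*(6 + L)² (P(L) = -6*(L + 6)² = -6*(6 + L)²)
v = -288 (v = -4*(-6*(6 - 5)²)*(-12) = -4*(-6*1²)*(-12) = -4*(-6*1)*(-12) = -(-24)*(-12) = -4*72 = -288)
H = 2*√83/3 (H = √(1/(-28 + 19) + 37) = √(1/(-9) + 37) = √(-⅑ + 37) = √(332/9) = 2*√83/3 ≈ 6.0736)
H - 5*v = 2*√83/3 - 5*(-288) = 2*√83/3 + 1440 = 1440 + 2*√83/3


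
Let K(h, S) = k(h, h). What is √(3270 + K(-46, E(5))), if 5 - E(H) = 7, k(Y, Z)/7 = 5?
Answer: √3305 ≈ 57.489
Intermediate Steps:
k(Y, Z) = 35 (k(Y, Z) = 7*5 = 35)
E(H) = -2 (E(H) = 5 - 1*7 = 5 - 7 = -2)
K(h, S) = 35
√(3270 + K(-46, E(5))) = √(3270 + 35) = √3305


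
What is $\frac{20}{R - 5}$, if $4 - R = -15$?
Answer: $\frac{10}{7} \approx 1.4286$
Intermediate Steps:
$R = 19$ ($R = 4 - -15 = 4 + 15 = 19$)
$\frac{20}{R - 5} = \frac{20}{19 - 5} = \frac{20}{14} = 20 \cdot \frac{1}{14} = \frac{10}{7}$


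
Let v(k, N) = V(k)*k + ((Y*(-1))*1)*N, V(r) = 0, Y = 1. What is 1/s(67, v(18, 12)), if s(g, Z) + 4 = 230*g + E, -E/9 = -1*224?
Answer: 1/17422 ≈ 5.7399e-5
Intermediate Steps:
v(k, N) = -N (v(k, N) = 0*k + ((1*(-1))*1)*N = 0 + (-1*1)*N = 0 - N = -N)
E = 2016 (E = -(-9)*224 = -9*(-224) = 2016)
s(g, Z) = 2012 + 230*g (s(g, Z) = -4 + (230*g + 2016) = -4 + (2016 + 230*g) = 2012 + 230*g)
1/s(67, v(18, 12)) = 1/(2012 + 230*67) = 1/(2012 + 15410) = 1/17422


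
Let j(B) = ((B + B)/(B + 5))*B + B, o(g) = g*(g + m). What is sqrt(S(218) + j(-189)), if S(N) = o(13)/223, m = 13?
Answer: I*sqrt(60584830219)/10258 ≈ 23.995*I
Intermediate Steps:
o(g) = g*(13 + g) (o(g) = g*(g + 13) = g*(13 + g))
j(B) = B + 2*B**2/(5 + B) (j(B) = ((2*B)/(5 + B))*B + B = (2*B/(5 + B))*B + B = 2*B**2/(5 + B) + B = B + 2*B**2/(5 + B))
S(N) = 338/223 (S(N) = (13*(13 + 13))/223 = (13*26)*(1/223) = 338*(1/223) = 338/223)
sqrt(S(218) + j(-189)) = sqrt(338/223 - 189*(5 + 3*(-189))/(5 - 189)) = sqrt(338/223 - 189*(5 - 567)/(-184)) = sqrt(338/223 - 189*(-1/184)*(-562)) = sqrt(338/223 - 53109/92) = sqrt(-11812211/20516) = I*sqrt(60584830219)/10258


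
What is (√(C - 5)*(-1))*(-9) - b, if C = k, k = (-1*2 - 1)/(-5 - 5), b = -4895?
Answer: 4895 + 9*I*√470/10 ≈ 4895.0 + 19.512*I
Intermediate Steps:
k = 3/10 (k = (-2 - 1)/(-10) = -3*(-⅒) = 3/10 ≈ 0.30000)
C = 3/10 ≈ 0.30000
(√(C - 5)*(-1))*(-9) - b = (√(3/10 - 5)*(-1))*(-9) - 1*(-4895) = (√(-47/10)*(-1))*(-9) + 4895 = ((I*√470/10)*(-1))*(-9) + 4895 = -I*√470/10*(-9) + 4895 = 9*I*√470/10 + 4895 = 4895 + 9*I*√470/10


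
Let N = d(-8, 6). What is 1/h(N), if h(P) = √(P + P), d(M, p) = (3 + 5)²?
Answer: √2/16 ≈ 0.088388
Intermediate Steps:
d(M, p) = 64 (d(M, p) = 8² = 64)
N = 64
h(P) = √2*√P (h(P) = √(2*P) = √2*√P)
1/h(N) = 1/(√2*√64) = 1/(√2*8) = 1/(8*√2) = √2/16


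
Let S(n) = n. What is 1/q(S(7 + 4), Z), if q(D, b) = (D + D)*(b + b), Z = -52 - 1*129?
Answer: -1/7964 ≈ -0.00012557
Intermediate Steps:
Z = -181 (Z = -52 - 129 = -181)
q(D, b) = 4*D*b (q(D, b) = (2*D)*(2*b) = 4*D*b)
1/q(S(7 + 4), Z) = 1/(4*(7 + 4)*(-181)) = 1/(4*11*(-181)) = 1/(-7964) = -1/7964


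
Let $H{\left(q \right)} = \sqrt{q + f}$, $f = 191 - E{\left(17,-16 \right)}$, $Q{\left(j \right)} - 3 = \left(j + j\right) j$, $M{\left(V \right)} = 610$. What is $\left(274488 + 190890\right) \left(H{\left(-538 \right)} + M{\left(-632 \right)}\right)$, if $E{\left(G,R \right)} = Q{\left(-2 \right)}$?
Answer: $283880580 + 465378 i \sqrt{358} \approx 2.8388 \cdot 10^{8} + 8.8054 \cdot 10^{6} i$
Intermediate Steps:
$Q{\left(j \right)} = 3 + 2 j^{2}$ ($Q{\left(j \right)} = 3 + \left(j + j\right) j = 3 + 2 j j = 3 + 2 j^{2}$)
$E{\left(G,R \right)} = 11$ ($E{\left(G,R \right)} = 3 + 2 \left(-2\right)^{2} = 3 + 2 \cdot 4 = 3 + 8 = 11$)
$f = 180$ ($f = 191 - 11 = 180$)
$H{\left(q \right)} = \sqrt{180 + q}$ ($H{\left(q \right)} = \sqrt{q + 180} = \sqrt{180 + q}$)
$\left(274488 + 190890\right) \left(H{\left(-538 \right)} + M{\left(-632 \right)}\right) = \left(274488 + 190890\right) \left(\sqrt{180 - 538} + 610\right) = 465378 \left(\sqrt{-358} + 610\right) = 465378 \left(i \sqrt{358} + 610\right) = 465378 \left(610 + i \sqrt{358}\right) = 283880580 + 465378 i \sqrt{358}$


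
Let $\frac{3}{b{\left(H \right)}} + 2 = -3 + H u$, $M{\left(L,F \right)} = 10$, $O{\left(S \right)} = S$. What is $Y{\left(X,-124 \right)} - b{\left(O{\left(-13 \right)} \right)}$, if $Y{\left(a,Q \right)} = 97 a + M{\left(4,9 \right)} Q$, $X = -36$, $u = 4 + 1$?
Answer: $- \frac{331237}{70} \approx -4732.0$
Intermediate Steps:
$u = 5$
$b{\left(H \right)} = \frac{3}{-5 + 5 H}$ ($b{\left(H \right)} = \frac{3}{-2 + \left(-3 + H 5\right)} = \frac{3}{-2 + \left(-3 + 5 H\right)} = \frac{3}{-5 + 5 H}$)
$Y{\left(a,Q \right)} = 10 Q + 97 a$ ($Y{\left(a,Q \right)} = 97 a + 10 Q = 10 Q + 97 a$)
$Y{\left(X,-124 \right)} - b{\left(O{\left(-13 \right)} \right)} = \left(10 \left(-124\right) + 97 \left(-36\right)\right) - \frac{3}{5 \left(-1 - 13\right)} = \left(-1240 - 3492\right) - \frac{3}{5 \left(-14\right)} = -4732 - \frac{3}{5} \left(- \frac{1}{14}\right) = -4732 - - \frac{3}{70} = -4732 + \frac{3}{70} = - \frac{331237}{70}$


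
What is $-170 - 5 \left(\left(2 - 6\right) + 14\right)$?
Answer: $-220$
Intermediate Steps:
$-170 - 5 \left(\left(2 - 6\right) + 14\right) = -170 - 5 \left(-4 + 14\right) = -170 - 50 = -220$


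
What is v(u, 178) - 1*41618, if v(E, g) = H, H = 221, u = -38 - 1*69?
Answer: -41397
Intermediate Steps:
u = -107 (u = -38 - 69 = -107)
v(E, g) = 221
v(u, 178) - 1*41618 = 221 - 1*41618 = 221 - 41618 = -41397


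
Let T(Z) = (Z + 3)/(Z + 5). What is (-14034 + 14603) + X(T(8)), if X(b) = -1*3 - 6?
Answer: 560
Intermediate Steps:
T(Z) = (3 + Z)/(5 + Z)
X(b) = -9 (X(b) = -3 - 6 = -9)
(-14034 + 14603) + X(T(8)) = (-14034 + 14603) - 9 = 569 - 9 = 560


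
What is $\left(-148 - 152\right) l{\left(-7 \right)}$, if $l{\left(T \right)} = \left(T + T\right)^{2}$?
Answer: $-58800$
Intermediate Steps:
$l{\left(T \right)} = 4 T^{2}$ ($l{\left(T \right)} = \left(2 T\right)^{2} = 4 T^{2}$)
$\left(-148 - 152\right) l{\left(-7 \right)} = \left(-148 - 152\right) 4 \left(-7\right)^{2} = - 300 \cdot 4 \cdot 49 = \left(-300\right) 196 = -58800$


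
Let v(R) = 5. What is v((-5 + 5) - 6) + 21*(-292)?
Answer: -6127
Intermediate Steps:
v((-5 + 5) - 6) + 21*(-292) = 5 + 21*(-292) = 5 - 6132 = -6127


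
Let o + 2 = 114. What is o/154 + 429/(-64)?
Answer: -4207/704 ≈ -5.9759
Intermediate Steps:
o = 112 (o = -2 + 114 = 112)
o/154 + 429/(-64) = 112/154 + 429/(-64) = 112*(1/154) + 429*(-1/64) = 8/11 - 429/64 = -4207/704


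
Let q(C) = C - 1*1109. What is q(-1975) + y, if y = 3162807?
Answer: 3159723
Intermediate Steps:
q(C) = -1109 + C (q(C) = C - 1109 = -1109 + C)
q(-1975) + y = (-1109 - 1975) + 3162807 = -3084 + 3162807 = 3159723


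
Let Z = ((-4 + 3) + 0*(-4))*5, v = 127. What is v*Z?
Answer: -635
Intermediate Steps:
Z = -5 (Z = (-1 + 0)*5 = -1*5 = -5)
v*Z = 127*(-5) = -635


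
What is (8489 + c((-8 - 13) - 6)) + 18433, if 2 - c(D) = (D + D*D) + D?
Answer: 26249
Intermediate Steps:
c(D) = 2 - D² - 2*D (c(D) = 2 - ((D + D*D) + D) = 2 - ((D + D²) + D) = 2 - (D² + 2*D) = 2 + (-D² - 2*D) = 2 - D² - 2*D)
(8489 + c((-8 - 13) - 6)) + 18433 = (8489 + (2 - ((-8 - 13) - 6)² - 2*((-8 - 13) - 6))) + 18433 = (8489 + (2 - (-21 - 6)² - 2*(-21 - 6))) + 18433 = (8489 + (2 - 1*(-27)² - 2*(-27))) + 18433 = (8489 + (2 - 1*729 + 54)) + 18433 = (8489 + (2 - 729 + 54)) + 18433 = (8489 - 673) + 18433 = 7816 + 18433 = 26249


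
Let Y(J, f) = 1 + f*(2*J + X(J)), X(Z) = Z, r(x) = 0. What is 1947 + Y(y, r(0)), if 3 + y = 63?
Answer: 1948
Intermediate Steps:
y = 60 (y = -3 + 63 = 60)
Y(J, f) = 1 + 3*J*f (Y(J, f) = 1 + f*(2*J + J) = 1 + f*(3*J) = 1 + 3*J*f)
1947 + Y(y, r(0)) = 1947 + (1 + 3*60*0) = 1947 + (1 + 0) = 1947 + 1 = 1948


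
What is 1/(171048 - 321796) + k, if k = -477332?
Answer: -71956844337/150748 ≈ -4.7733e+5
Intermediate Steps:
1/(171048 - 321796) + k = 1/(171048 - 321796) - 477332 = 1/(-150748) - 477332 = -1/150748 - 477332 = -71956844337/150748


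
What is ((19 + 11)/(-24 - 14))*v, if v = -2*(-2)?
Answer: -60/19 ≈ -3.1579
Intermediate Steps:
v = 4
((19 + 11)/(-24 - 14))*v = ((19 + 11)/(-24 - 14))*4 = (30/(-38))*4 = (30*(-1/38))*4 = -15/19*4 = -60/19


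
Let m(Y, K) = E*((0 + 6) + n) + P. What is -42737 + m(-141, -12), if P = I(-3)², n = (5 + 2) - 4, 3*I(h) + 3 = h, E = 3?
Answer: -42706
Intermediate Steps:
I(h) = -1 + h/3
n = 3 (n = 7 - 4 = 3)
P = 4 (P = (-1 + (⅓)*(-3))² = (-1 - 1)² = (-2)² = 4)
m(Y, K) = 31 (m(Y, K) = 3*((0 + 6) + 3) + 4 = 3*(6 + 3) + 4 = 3*9 + 4 = 27 + 4 = 31)
-42737 + m(-141, -12) = -42737 + 31 = -42706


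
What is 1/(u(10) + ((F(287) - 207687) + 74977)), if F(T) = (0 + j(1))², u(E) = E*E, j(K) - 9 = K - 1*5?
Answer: -1/132585 ≈ -7.5423e-6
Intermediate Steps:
j(K) = 4 + K (j(K) = 9 + (K - 1*5) = 9 + (K - 5) = 9 + (-5 + K) = 4 + K)
u(E) = E²
F(T) = 25 (F(T) = (0 + (4 + 1))² = (0 + 5)² = 5² = 25)
1/(u(10) + ((F(287) - 207687) + 74977)) = 1/(10² + ((25 - 207687) + 74977)) = 1/(100 + (-207662 + 74977)) = 1/(100 - 132685) = 1/(-132585) = -1/132585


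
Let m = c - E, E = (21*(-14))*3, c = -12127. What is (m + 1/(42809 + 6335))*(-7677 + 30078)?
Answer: -12379336473879/49144 ≈ -2.5190e+8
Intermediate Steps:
E = -882 (E = -294*3 = -882)
m = -11245 (m = -12127 - 1*(-882) = -12127 + 882 = -11245)
(m + 1/(42809 + 6335))*(-7677 + 30078) = (-11245 + 1/(42809 + 6335))*(-7677 + 30078) = (-11245 + 1/49144)*22401 = -552624279/49144*22401 = -12379336473879/49144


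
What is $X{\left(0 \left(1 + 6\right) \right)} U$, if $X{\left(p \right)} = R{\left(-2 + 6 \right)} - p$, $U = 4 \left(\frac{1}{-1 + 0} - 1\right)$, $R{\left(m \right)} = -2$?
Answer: $16$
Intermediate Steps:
$U = -8$ ($U = 4 \left(\frac{1}{-1} - 1\right) = 4 \left(-1 - 1\right) = 4 \left(-2\right) = -8$)
$X{\left(p \right)} = -2 - p$
$X{\left(0 \left(1 + 6\right) \right)} U = \left(-2 - 0 \left(1 + 6\right)\right) \left(-8\right) = \left(-2 - 0 \cdot 7\right) \left(-8\right) = \left(-2 - 0\right) \left(-8\right) = \left(-2 + 0\right) \left(-8\right) = \left(-2\right) \left(-8\right) = 16$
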